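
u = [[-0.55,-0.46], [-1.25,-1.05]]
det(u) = 0.00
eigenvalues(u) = [-0.0, -1.6]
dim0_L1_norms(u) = [1.8, 1.51]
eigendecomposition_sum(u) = [[-0.00,0.00], [0.00,-0.00]] + [[-0.55, -0.46],[-1.25, -1.05]]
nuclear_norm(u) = 1.78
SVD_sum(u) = [[-0.55, -0.46],[-1.25, -1.05]] + [[-0.0, 0.0],[0.00, -0.0]]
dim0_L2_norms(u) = [1.37, 1.15]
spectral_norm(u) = 1.78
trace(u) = -1.60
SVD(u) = [[-0.4,  -0.92], [-0.92,  0.40]] @ diag([1.7830025333783388, 0.0014021292472665317]) @ [[0.77, 0.64], [0.64, -0.77]]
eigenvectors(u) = [[0.64,0.40], [-0.77,0.92]]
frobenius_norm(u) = 1.78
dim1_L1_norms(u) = [1.01, 2.3]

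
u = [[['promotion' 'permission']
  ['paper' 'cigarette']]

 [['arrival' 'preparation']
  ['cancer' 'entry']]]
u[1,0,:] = ['arrival', 'preparation']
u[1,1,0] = 'cancer'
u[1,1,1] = 'entry'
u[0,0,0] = 'promotion'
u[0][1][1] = 'cigarette'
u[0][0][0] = 'promotion'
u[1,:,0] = ['arrival', 'cancer']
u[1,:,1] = ['preparation', 'entry']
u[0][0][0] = 'promotion'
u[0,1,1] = 'cigarette'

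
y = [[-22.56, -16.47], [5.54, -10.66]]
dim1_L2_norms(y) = [27.93, 12.01]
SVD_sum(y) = [[-21.98,  -17.21], [-1.74,  -1.36]] + [[-0.58,0.74],[7.28,-9.3]]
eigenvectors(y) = [[(0.87+0j), (0.87-0j)], [(-0.31-0.39j), (-0.31+0.39j)]]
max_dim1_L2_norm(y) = 27.93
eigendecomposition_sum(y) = [[-11.28-2.88j, -8.23-18.30j], [2.77+6.16j, -5.33+10.35j]] + [[(-11.28+2.88j), -8.23+18.30j],  [2.77-6.16j, (-5.33-10.35j)]]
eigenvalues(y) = [(-16.61+7.47j), (-16.61-7.47j)]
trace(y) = -33.22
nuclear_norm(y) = 39.85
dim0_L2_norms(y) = [23.23, 19.62]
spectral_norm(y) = 28.00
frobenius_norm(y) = 30.41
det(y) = 331.73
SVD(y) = [[-1.00, -0.08], [-0.08, 1.00]] @ diag([28.00381834640851, 11.846005994484134]) @ [[0.79, 0.62],[0.62, -0.79]]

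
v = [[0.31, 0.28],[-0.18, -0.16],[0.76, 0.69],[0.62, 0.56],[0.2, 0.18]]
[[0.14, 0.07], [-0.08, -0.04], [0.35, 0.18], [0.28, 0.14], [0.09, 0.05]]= v @ [[0.33, -0.06], [0.14, 0.32]]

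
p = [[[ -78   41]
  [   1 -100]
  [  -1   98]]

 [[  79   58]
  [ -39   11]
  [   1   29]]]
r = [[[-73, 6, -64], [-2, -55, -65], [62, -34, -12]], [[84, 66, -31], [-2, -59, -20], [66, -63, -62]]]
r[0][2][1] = -34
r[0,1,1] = -55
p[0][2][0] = -1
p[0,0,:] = [-78, 41]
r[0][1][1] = -55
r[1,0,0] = 84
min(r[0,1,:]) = -65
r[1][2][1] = -63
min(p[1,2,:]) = 1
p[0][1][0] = 1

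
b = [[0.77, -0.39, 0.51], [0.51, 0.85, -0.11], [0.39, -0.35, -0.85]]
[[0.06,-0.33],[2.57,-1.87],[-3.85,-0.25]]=b @ [[-0.15,-1.3], [3.51,-1.38], [3.02,0.27]]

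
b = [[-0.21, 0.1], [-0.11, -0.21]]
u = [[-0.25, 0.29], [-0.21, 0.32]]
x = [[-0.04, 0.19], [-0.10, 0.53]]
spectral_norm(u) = 0.54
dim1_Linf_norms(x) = [0.19, 0.53]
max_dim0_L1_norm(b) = 0.32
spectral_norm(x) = 0.57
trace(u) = 0.07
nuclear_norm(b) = 0.47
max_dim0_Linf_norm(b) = 0.21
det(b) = 0.06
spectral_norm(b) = 0.24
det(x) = -0.00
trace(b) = -0.42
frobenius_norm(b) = 0.33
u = x + b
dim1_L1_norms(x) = [0.23, 0.63]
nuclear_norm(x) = 0.58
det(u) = -0.02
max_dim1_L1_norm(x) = 0.63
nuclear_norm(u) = 0.58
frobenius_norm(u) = 0.54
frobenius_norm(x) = 0.57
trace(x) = 0.49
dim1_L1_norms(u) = [0.54, 0.53]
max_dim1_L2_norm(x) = 0.54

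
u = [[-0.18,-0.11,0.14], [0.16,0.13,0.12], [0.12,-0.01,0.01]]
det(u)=-0.004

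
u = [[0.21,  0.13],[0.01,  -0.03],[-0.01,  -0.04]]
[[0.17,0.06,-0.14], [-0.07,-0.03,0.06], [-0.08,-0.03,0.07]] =u @ [[-0.61, -0.23, 0.51], [2.26, 0.86, -1.89]]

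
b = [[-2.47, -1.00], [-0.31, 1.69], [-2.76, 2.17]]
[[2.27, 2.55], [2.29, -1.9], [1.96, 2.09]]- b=[[4.74,  3.55], [2.6,  -3.59], [4.72,  -0.08]]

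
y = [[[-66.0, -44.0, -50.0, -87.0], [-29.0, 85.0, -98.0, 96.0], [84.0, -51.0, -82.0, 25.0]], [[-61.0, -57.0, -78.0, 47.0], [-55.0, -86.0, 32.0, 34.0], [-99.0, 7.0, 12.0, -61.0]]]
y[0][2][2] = -82.0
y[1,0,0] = -61.0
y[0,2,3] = 25.0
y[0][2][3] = 25.0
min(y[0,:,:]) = -98.0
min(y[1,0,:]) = -78.0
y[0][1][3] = 96.0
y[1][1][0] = -55.0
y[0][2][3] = 25.0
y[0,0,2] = -50.0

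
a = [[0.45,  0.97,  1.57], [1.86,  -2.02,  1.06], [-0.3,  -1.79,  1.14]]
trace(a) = -0.43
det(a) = -8.73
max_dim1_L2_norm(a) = 2.94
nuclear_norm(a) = 6.64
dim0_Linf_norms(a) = [1.86, 2.02, 1.57]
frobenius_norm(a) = 4.11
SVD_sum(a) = [[0.08,-0.14,0.08],[1.22,-2.2,1.34],[0.76,-1.38,0.84]] + [[0.60,1.15,1.35], [0.04,0.07,0.09], [-0.12,-0.23,-0.27]] + [[-0.23, -0.04, 0.14], [0.61, 0.11, -0.37], [-0.94, -0.17, 0.57]]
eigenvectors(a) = [[-0.45+0.00j, (0.66+0j), (0.66-0j)],  [(0.82+0j), 0.41+0.02j, 0.41-0.02j],  [(0.36+0j), (0.01+0.62j), (0.01-0.62j)]]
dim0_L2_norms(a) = [1.94, 2.87, 2.21]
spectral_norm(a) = 3.37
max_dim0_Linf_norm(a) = 2.02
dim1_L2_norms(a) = [1.9, 2.94, 2.14]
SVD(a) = [[-0.05, 0.98, 0.20], [-0.85, 0.06, -0.53], [-0.53, -0.2, 0.82]] @ diag([3.373055759051813, 1.9128287702793896, 1.3524721593877034]) @ [[-0.43, 0.77, -0.47], [0.32, 0.62, 0.72], [-0.85, -0.16, 0.51]]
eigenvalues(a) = [(-2.58+0j), (1.07+1.5j), (1.07-1.5j)]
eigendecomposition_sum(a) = [[(-0.66+0j), 1.06-0.00j, -0.03+0.00j], [1.20-0.00j, -1.94+0.00j, (0.05-0j)], [0.52-0.00j, -0.85+0.00j, 0.02-0.00j]] + [[0.55+0.45j, -0.05+0.50j, (0.8-0.58j)], [(0.33+0.29j), -0.04+0.31j, (0.51-0.34j)], [(-0.41+0.53j), -0.47-0.04j, (0.56+0.74j)]] + [[(0.55-0.45j),(-0.05-0.5j),(0.8+0.58j)], [(0.33-0.29j),-0.04-0.31j,0.51+0.34j], [-0.41-0.53j,(-0.47+0.04j),(0.56-0.74j)]]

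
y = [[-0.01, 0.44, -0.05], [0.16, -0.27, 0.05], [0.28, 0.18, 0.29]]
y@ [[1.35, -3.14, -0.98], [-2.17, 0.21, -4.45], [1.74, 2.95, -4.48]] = [[-1.06, -0.02, -1.72], [0.89, -0.41, 0.82], [0.49, 0.01, -2.37]]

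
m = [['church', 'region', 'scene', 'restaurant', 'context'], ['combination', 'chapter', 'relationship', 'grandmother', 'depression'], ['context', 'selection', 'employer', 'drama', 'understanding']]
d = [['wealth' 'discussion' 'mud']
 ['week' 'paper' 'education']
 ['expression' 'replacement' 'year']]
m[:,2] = ['scene', 'relationship', 'employer']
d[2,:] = ['expression', 'replacement', 'year']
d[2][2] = 'year'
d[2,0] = 'expression'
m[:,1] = ['region', 'chapter', 'selection']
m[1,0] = 'combination'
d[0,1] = 'discussion'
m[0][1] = 'region'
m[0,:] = ['church', 'region', 'scene', 'restaurant', 'context']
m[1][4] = 'depression'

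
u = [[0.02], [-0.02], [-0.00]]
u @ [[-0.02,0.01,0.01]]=[[-0.00, 0.0, 0.0],[0.0, -0.0, -0.00],[0.0, 0.0, 0.0]]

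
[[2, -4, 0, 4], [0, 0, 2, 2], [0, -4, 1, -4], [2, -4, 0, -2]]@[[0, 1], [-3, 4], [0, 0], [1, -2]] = [[16, -22], [2, -4], [8, -8], [10, -10]]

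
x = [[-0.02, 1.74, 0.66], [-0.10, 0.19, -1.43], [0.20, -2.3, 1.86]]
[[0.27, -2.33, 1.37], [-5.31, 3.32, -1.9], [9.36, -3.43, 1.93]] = x@[[-3.51, -0.45, -3.64], [-1.32, -0.45, 0.14], [3.78, -2.35, 1.60]]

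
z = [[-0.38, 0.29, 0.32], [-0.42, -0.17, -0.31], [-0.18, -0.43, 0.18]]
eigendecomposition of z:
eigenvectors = [[-0.69+0.00j, (-0.69-0j), (0.14+0j)],[(-0.03-0.6j), -0.03+0.60j, (-0.53+0j)],[(0.06-0.4j), 0.06+0.40j, (0.83+0j)]]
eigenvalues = [(-0.4+0.44j), (-0.4-0.44j), (0.42+0j)]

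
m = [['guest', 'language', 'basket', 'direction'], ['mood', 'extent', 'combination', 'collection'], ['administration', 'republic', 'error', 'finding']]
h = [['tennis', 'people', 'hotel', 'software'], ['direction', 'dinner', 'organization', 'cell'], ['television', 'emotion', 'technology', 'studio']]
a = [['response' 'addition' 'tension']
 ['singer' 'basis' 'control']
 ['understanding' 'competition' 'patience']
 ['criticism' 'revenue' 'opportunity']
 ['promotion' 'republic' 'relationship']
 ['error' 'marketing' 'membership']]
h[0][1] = 'people'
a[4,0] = 'promotion'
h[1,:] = ['direction', 'dinner', 'organization', 'cell']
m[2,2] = 'error'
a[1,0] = 'singer'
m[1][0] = 'mood'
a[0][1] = 'addition'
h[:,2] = ['hotel', 'organization', 'technology']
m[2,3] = 'finding'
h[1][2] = 'organization'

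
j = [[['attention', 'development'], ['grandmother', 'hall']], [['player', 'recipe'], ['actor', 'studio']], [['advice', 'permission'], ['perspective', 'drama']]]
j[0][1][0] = 'grandmother'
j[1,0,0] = 'player'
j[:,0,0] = ['attention', 'player', 'advice']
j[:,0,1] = ['development', 'recipe', 'permission']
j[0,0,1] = 'development'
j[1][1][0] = 'actor'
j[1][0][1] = 'recipe'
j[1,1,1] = 'studio'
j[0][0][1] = 'development'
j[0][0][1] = 'development'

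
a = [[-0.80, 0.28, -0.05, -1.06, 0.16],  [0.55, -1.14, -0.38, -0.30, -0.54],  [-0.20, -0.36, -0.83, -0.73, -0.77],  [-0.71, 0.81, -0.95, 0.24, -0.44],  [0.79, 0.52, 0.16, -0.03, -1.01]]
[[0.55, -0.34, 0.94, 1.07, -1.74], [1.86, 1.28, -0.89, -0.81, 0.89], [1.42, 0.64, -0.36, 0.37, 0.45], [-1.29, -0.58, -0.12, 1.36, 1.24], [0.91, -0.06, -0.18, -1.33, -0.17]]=a@[[0.94,-0.00,-0.37,-1.56,0.15], [-0.59,-0.93,0.44,-0.02,-0.51], [-0.01,0.01,0.55,-0.26,-1.38], [-1.45,0.01,-0.48,0.18,1.42], [-0.43,-0.42,0.22,0.04,-0.24]]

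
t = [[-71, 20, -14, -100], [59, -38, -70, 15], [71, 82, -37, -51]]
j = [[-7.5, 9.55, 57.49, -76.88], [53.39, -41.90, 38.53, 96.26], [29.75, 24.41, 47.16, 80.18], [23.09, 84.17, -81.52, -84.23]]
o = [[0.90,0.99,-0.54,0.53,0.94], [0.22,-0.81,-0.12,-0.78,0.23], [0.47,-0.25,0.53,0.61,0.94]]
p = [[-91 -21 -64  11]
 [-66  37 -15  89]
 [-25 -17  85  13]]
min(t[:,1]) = -38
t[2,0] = 71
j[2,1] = 24.41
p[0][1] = -21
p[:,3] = [11, 89, 13]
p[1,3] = 89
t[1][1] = -38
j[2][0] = 29.75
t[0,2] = -14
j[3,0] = 23.09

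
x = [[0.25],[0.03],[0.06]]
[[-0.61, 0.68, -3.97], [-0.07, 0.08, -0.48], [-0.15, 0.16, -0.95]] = x @ [[-2.43, 2.7, -15.88]]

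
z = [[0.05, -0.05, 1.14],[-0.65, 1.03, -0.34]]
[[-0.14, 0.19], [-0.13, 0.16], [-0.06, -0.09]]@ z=[[-0.13, 0.2, -0.22], [-0.11, 0.17, -0.2], [0.06, -0.09, -0.04]]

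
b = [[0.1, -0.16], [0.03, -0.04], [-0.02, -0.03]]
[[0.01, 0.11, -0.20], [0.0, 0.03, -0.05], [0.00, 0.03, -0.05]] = b @ [[-0.02,-0.22,0.39], [-0.06,-0.83,1.48]]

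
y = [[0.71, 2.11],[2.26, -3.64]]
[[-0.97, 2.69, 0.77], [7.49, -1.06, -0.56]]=y@[[1.67, 1.03, 0.22], [-1.02, 0.93, 0.29]]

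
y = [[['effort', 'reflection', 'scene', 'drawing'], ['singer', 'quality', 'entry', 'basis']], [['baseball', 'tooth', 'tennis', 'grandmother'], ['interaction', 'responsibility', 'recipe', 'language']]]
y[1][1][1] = 'responsibility'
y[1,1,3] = 'language'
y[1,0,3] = 'grandmother'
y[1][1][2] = 'recipe'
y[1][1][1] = 'responsibility'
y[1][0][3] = 'grandmother'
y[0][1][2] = 'entry'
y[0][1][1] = 'quality'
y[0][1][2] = 'entry'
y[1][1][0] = 'interaction'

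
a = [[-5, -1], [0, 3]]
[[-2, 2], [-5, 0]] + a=[[-7, 1], [-5, 3]]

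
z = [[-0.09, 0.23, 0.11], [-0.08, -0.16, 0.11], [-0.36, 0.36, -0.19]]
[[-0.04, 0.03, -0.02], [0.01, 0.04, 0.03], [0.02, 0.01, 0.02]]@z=[[0.01, -0.02, 0.0], [-0.01, 0.01, -0.0], [-0.01, 0.01, -0.00]]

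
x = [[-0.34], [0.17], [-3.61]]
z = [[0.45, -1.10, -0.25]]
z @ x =[[0.56]]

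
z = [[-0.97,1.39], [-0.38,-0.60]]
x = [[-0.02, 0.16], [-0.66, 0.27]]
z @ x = [[-0.90, 0.22], [0.40, -0.22]]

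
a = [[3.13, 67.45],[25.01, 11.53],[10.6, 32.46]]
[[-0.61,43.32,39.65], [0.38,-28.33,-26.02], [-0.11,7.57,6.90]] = a@[[0.02, -1.46, -1.34], [-0.01, 0.71, 0.65]]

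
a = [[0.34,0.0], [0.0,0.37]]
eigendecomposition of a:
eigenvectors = [[1.00, 0.00],[0.00, 1.0]]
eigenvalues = [0.34, 0.37]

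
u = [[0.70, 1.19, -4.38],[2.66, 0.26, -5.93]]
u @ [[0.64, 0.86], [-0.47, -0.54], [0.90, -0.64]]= [[-4.05, 2.76], [-3.76, 5.94]]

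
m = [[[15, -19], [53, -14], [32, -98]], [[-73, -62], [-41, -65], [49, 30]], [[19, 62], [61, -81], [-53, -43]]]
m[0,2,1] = -98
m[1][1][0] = -41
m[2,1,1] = -81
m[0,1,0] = 53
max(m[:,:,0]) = 61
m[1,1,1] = -65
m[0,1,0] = 53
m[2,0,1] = 62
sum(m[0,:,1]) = -131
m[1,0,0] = -73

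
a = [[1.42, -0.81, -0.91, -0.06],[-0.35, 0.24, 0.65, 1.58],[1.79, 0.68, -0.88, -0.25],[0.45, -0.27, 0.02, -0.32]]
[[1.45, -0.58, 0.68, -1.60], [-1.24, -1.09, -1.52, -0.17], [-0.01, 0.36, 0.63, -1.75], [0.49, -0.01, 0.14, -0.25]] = a@[[0.16, -0.21, -0.13, -0.87], [-1.07, 0.59, -0.06, 0.05], [-0.36, -0.16, -0.85, 0.39], [-0.44, -0.76, -0.63, -0.47]]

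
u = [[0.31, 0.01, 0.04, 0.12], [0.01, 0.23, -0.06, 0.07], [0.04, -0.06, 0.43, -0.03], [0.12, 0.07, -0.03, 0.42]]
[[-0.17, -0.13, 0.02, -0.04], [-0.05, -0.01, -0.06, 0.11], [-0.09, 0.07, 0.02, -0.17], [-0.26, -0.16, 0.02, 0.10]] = u@[[-0.3, -0.33, 0.03, -0.20], [-0.1, 0.1, -0.29, 0.33], [-0.23, 0.19, 0.01, -0.31], [-0.54, -0.30, 0.09, 0.22]]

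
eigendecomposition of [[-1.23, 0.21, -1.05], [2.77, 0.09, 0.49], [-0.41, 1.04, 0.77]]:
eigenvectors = [[(0.56+0j), (0.3-0.17j), 0.30+0.17j], [(-0.76+0j), (0.03-0.6j), 0.03+0.60j], [(0.35+0j), (-0.72+0j), -0.72-0.00j]]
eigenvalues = [(-2.17+0j), (0.9+0.76j), (0.9-0.76j)]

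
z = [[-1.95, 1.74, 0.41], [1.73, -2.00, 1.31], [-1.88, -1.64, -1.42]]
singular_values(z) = [3.82, 2.83, 1.15]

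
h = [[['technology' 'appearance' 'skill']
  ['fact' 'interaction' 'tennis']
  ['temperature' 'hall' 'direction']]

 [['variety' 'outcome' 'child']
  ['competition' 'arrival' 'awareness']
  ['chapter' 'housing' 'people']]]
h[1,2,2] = 'people'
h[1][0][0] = 'variety'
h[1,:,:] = [['variety', 'outcome', 'child'], ['competition', 'arrival', 'awareness'], ['chapter', 'housing', 'people']]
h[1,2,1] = 'housing'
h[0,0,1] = 'appearance'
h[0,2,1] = 'hall'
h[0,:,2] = ['skill', 'tennis', 'direction']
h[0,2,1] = 'hall'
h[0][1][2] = 'tennis'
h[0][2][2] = 'direction'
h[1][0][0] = 'variety'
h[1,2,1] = 'housing'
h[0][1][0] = 'fact'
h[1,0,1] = 'outcome'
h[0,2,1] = 'hall'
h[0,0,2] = 'skill'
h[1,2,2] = 'people'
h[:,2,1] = ['hall', 'housing']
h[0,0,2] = 'skill'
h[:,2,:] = [['temperature', 'hall', 'direction'], ['chapter', 'housing', 'people']]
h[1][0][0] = 'variety'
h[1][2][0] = 'chapter'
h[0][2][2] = 'direction'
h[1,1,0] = 'competition'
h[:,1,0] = ['fact', 'competition']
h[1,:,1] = ['outcome', 'arrival', 'housing']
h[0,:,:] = [['technology', 'appearance', 'skill'], ['fact', 'interaction', 'tennis'], ['temperature', 'hall', 'direction']]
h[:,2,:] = [['temperature', 'hall', 'direction'], ['chapter', 'housing', 'people']]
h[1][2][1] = 'housing'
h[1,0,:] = ['variety', 'outcome', 'child']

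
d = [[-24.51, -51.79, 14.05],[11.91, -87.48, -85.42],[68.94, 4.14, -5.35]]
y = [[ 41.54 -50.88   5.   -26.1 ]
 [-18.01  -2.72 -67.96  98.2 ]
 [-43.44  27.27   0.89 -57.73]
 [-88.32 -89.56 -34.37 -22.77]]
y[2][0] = -43.44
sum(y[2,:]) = -73.00999999999999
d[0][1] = -51.79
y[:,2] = [5.0, -67.96, 0.89, -34.37]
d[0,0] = -24.51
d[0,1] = -51.79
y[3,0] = -88.32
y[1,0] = -18.01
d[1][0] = 11.91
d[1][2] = -85.42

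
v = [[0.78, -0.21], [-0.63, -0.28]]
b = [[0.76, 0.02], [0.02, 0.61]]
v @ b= [[0.59,-0.11], [-0.48,-0.18]]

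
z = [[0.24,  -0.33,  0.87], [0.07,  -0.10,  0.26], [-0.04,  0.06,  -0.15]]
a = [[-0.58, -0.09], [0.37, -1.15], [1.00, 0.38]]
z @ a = [[0.61, 0.69], [0.18, 0.21], [-0.1, -0.12]]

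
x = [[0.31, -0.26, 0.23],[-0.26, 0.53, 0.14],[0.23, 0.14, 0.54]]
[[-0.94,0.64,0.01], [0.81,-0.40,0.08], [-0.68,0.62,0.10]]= x @ [[-2.76, 2.59, 0.42], [0.21, 0.54, 0.38], [-0.14, -0.09, -0.10]]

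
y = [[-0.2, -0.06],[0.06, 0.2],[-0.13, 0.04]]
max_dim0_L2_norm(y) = 0.25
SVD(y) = [[-0.74, -0.34], [0.60, -0.73], [-0.32, -0.59]] @ diag([0.2704567606161205, 0.18042488918393298]) @ [[0.83,0.56], [0.56,-0.83]]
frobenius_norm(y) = 0.33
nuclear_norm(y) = 0.45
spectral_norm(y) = 0.27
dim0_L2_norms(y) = [0.25, 0.21]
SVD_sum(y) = [[-0.17, -0.11], [0.13, 0.09], [-0.07, -0.05]] + [[-0.03, 0.05],[-0.07, 0.11],[-0.06, 0.09]]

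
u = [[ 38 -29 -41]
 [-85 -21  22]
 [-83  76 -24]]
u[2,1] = 76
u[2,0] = -83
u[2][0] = -83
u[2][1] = 76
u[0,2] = -41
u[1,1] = -21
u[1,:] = [-85, -21, 22]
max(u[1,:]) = 22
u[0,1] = -29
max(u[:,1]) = 76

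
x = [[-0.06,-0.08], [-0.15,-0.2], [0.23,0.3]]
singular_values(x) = [0.46, 0.0]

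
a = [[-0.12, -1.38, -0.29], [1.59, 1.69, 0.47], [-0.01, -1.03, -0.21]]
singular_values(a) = [2.8, 0.94, 0.0]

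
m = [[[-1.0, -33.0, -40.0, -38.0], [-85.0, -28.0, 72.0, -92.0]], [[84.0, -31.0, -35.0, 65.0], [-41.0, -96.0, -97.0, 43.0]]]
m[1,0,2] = -35.0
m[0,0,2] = -40.0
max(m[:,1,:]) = 72.0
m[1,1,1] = -96.0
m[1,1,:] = [-41.0, -96.0, -97.0, 43.0]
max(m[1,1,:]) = 43.0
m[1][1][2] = -97.0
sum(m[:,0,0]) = 83.0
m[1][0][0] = 84.0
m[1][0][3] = 65.0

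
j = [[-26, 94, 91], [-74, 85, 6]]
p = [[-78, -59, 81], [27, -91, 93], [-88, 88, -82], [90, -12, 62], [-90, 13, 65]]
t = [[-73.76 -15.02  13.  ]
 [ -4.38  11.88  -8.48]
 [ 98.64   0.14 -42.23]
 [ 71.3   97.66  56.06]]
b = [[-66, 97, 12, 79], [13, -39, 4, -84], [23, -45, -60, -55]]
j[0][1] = 94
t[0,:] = [-73.76, -15.02, 13.0]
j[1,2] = 6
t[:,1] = [-15.02, 11.88, 0.14, 97.66]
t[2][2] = -42.23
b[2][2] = -60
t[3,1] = 97.66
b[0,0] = -66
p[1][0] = 27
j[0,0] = -26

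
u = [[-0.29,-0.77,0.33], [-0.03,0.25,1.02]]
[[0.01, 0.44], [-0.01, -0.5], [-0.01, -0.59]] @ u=[[-0.02, 0.10, 0.45], [0.02, -0.12, -0.51], [0.02, -0.14, -0.61]]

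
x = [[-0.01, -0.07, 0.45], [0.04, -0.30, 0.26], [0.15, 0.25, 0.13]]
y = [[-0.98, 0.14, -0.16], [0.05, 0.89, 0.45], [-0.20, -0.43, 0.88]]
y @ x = [[-0.01, -0.01, -0.43], [0.1, -0.16, 0.31], [0.12, 0.36, -0.09]]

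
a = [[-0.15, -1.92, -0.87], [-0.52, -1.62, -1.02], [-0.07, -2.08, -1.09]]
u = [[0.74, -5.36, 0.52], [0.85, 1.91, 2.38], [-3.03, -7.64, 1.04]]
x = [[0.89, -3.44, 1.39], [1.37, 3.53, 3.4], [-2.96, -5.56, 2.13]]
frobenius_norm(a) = 3.73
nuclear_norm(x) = 14.27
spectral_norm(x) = 7.89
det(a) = 0.16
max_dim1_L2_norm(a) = 2.35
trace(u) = 3.69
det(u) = 57.95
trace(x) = 6.55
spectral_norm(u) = 9.81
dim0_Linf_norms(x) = [2.96, 5.56, 3.4]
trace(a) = -2.86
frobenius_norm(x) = 9.20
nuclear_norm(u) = 14.69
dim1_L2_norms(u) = [5.44, 3.17, 8.28]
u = x + a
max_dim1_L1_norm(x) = 10.65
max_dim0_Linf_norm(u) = 7.64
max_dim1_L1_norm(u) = 11.71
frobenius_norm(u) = 10.40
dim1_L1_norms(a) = [2.94, 3.16, 3.24]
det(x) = 72.11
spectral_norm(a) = 3.71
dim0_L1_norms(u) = [4.62, 14.91, 3.94]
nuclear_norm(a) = 4.22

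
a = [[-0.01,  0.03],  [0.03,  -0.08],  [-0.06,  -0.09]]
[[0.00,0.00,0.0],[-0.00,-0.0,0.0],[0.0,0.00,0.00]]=a @ [[-0.07,-0.04,-0.00],[0.03,0.02,0.00]]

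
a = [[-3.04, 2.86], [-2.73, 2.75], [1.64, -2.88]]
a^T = [[-3.04,-2.73,1.64], [2.86,2.75,-2.88]]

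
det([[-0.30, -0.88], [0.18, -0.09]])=0.185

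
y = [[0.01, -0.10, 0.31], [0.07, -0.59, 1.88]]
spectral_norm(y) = 2.00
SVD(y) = [[-0.16, -0.99], [-0.99, 0.16]] @ diag([1.9983971272510448, 0.0029869373564304228]) @ [[-0.04, 0.30, -0.95],  [0.52, 0.82, 0.24]]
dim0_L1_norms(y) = [0.08, 0.69, 2.19]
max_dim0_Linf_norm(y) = 1.88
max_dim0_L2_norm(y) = 1.91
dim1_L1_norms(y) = [0.42, 2.54]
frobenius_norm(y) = 2.00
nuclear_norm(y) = 2.00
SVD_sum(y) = [[0.01, -0.1, 0.31], [0.07, -0.59, 1.88]] + [[-0.0, -0.0, -0.00], [0.0, 0.0, 0.0]]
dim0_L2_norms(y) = [0.07, 0.6, 1.91]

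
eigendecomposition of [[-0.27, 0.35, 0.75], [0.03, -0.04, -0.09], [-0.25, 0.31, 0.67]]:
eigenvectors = [[-0.75, 0.87, -0.17],[0.1, -0.22, 0.87],[-0.65, 0.44, -0.47]]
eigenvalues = [0.34, 0.02, 0.0]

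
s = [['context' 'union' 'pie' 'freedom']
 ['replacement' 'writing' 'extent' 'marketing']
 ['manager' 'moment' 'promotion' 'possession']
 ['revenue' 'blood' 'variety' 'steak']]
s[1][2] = 'extent'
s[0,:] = ['context', 'union', 'pie', 'freedom']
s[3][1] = 'blood'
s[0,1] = 'union'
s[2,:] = ['manager', 'moment', 'promotion', 'possession']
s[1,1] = 'writing'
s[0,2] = 'pie'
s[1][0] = 'replacement'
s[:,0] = ['context', 'replacement', 'manager', 'revenue']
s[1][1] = 'writing'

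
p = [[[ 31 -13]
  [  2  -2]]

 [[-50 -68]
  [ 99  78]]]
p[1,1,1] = 78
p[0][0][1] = -13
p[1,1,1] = 78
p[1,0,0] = -50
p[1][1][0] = 99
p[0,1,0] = 2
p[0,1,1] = -2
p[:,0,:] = [[31, -13], [-50, -68]]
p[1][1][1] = 78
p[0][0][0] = 31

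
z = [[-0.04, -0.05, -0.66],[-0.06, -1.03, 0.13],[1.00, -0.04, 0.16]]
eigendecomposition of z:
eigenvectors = [[-0.07+0.62j, (-0.07-0.62j), (0.05+0j)], [0.05-0.07j, 0.05+0.07j, (1+0j)], [0.77+0.00j, 0.77-0.00j, (-0.01+0j)]]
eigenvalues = [(0.06+0.81j), (0.06-0.81j), (-1.03+0j)]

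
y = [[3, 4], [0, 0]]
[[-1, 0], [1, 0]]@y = [[-3, -4], [3, 4]]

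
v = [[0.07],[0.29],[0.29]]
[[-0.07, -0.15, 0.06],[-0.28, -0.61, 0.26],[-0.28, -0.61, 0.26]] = v@[[-0.95, -2.09, 0.91]]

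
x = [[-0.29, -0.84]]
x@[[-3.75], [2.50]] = [[-1.01]]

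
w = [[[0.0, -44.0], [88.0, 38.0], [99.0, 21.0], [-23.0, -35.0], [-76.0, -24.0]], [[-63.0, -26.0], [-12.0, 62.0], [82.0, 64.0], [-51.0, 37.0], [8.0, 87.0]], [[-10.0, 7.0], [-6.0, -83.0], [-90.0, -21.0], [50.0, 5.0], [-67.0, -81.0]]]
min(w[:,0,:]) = -63.0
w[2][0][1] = 7.0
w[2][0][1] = 7.0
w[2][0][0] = -10.0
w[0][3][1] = -35.0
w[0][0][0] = 0.0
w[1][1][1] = 62.0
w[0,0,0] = 0.0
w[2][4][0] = -67.0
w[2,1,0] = -6.0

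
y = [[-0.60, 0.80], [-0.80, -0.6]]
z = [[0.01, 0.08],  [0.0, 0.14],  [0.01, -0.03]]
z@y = [[-0.07, -0.04], [-0.11, -0.08], [0.02, 0.03]]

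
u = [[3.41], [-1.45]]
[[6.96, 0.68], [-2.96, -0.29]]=u @ [[2.04, 0.2]]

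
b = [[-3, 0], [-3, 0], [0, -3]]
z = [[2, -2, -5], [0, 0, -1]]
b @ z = [[-6, 6, 15], [-6, 6, 15], [0, 0, 3]]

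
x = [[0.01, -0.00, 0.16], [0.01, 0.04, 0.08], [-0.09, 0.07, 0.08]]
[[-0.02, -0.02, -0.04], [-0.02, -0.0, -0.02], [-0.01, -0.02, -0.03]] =x@[[-0.19,0.15,0.02], [-0.29,0.06,-0.18], [-0.1,-0.11,-0.22]]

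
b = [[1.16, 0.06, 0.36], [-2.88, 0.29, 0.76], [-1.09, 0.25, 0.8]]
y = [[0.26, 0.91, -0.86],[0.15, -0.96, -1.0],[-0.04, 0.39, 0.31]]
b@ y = [[0.30, 1.14, -0.95],[-0.74, -2.6, 2.42],[-0.28, -0.92, 0.94]]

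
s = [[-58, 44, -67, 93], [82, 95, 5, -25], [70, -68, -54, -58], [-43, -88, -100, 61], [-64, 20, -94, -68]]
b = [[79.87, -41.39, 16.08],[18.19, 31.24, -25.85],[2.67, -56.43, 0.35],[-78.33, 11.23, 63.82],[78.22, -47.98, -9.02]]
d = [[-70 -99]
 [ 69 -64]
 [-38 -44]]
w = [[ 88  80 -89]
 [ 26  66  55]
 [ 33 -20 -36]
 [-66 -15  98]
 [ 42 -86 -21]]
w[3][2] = 98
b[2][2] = 0.35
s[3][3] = 61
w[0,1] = 80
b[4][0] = 78.22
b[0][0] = 79.87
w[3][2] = 98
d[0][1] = -99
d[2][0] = -38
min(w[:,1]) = -86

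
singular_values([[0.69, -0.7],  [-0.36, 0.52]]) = [1.17, 0.09]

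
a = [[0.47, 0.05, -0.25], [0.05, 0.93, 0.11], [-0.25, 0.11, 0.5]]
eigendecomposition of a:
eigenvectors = [[-0.71, 0.7, -0.03],[0.16, 0.20, 0.97],[-0.69, -0.68, 0.25]]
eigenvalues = [0.22, 0.73, 0.96]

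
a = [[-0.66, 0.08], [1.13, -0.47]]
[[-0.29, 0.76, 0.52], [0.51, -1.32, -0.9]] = a @ [[0.44, -1.14, -0.78],[-0.03, 0.07, 0.05]]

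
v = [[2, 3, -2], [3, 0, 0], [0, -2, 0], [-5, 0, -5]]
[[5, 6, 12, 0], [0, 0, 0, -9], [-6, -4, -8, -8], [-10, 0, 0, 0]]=v @ [[0, 0, 0, -3], [3, 2, 4, 4], [2, 0, 0, 3]]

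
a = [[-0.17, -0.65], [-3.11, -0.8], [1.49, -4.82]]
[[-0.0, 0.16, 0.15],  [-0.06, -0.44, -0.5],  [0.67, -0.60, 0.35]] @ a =[[-0.27, -0.85], [0.63, 2.80], [2.27, -1.64]]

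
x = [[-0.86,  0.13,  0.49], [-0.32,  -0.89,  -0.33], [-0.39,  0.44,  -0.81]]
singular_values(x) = [1.0, 1.0, 1.0]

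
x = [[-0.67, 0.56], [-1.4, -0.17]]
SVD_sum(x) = [[-0.70, 0.05], [-1.38, 0.09]] + [[0.03, 0.51], [-0.02, -0.26]]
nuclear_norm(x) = 2.13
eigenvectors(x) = [[(0.15-0.51j), 0.15+0.51j],[0.85+0.00j, 0.85-0.00j]]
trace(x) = -0.84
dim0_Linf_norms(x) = [1.4, 0.56]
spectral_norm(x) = 1.55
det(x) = 0.90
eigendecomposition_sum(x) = [[(-0.34+0.36j), 0.28+0.14j], [(-0.7-0.35j), -0.09+0.49j]] + [[(-0.34-0.36j),(0.28-0.14j)], [(-0.7+0.35j),-0.09-0.49j]]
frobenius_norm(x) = 1.66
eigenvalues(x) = [(-0.42+0.85j), (-0.42-0.85j)]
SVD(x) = [[-0.45, -0.89], [-0.89, 0.45]] @ diag([1.5549822112149445, 0.5774342584269497]) @ [[1.0, -0.07], [-0.07, -1.0]]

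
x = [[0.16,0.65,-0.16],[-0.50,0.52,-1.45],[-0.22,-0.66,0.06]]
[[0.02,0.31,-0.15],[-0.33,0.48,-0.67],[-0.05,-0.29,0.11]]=x @[[0.43,-0.06,0.06], [-0.06,0.45,-0.15], [0.06,-0.15,0.39]]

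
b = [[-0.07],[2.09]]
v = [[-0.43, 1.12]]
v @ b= [[2.37]]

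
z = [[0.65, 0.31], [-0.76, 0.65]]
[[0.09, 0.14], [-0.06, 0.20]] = z @ [[0.12, 0.05], [0.05, 0.36]]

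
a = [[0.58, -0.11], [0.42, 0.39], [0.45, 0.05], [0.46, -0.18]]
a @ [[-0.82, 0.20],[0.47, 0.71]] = [[-0.53, 0.04],[-0.16, 0.36],[-0.35, 0.13],[-0.46, -0.04]]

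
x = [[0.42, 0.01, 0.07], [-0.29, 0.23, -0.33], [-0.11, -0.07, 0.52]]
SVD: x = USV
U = [[-0.34,-0.71,0.62], [0.7,0.25,0.67], [-0.63,0.66,0.41]]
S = [0.67, 0.49, 0.14]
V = [[-0.41, 0.30, -0.86], [-0.90, 0.01, 0.43], [0.13, 0.95, 0.27]]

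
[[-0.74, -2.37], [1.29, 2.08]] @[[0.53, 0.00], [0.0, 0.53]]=[[-0.39, -1.26], [0.68, 1.10]]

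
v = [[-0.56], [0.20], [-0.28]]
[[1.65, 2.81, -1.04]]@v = [[-0.07]]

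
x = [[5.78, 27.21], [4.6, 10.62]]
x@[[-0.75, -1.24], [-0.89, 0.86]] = [[-28.55,16.23], [-12.9,3.43]]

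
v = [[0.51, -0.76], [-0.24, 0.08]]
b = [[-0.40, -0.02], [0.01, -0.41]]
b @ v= [[-0.20, 0.3], [0.10, -0.04]]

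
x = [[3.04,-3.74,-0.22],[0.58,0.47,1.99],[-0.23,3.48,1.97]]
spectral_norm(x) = 5.89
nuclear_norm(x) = 9.56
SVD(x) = [[-0.77, -0.53, 0.34], [0.12, -0.66, -0.74], [0.62, -0.53, 0.57]] @ diag([5.892127518428299, 2.928945951013129, 0.737094921040544]) @ [[-0.41, 0.87, 0.28], [-0.64, -0.06, -0.76], [0.65, 0.49, -0.58]]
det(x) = -12.72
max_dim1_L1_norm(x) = 7.0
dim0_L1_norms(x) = [3.85, 7.69, 4.18]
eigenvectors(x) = [[(0.5+0j),(0.93+0j),(0.93-0j)], [(0.6+0j),(-0.05-0.09j),-0.05+0.09j], [-0.63+0.00j,(-0.32-0.13j),-0.32+0.13j]]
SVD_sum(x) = [[1.87,-3.96,-1.27],[-0.3,0.63,0.2],[-1.51,3.18,1.02]] + [[1.0, 0.09, 1.19],[1.23, 0.11, 1.47],[1.0, 0.09, 1.20]] + [[0.16, 0.12, -0.15], [-0.36, -0.27, 0.32], [0.27, 0.21, -0.25]]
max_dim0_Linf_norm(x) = 3.74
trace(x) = 5.48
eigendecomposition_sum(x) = [[0.11-0.00j, (-0.62+0j), 0.41-0.00j], [0.13-0.00j, (-0.74+0j), 0.48-0.00j], [(-0.14+0j), (0.78-0j), -0.51+0.00j]] + [[1.47+3.22j, (-1.56+5.59j), -0.31+7.85j],[(0.23-0.31j), (0.61-0.15j), 0.75-0.38j],[-0.05-1.33j, (1.35-1.72j), 1.24-2.69j]] + [[1.47-3.22j, -1.56-5.59j, -0.31-7.85j], [0.23+0.31j, 0.61+0.15j, (0.75+0.38j)], [-0.05+1.33j, 1.35+1.72j, (1.24+2.69j)]]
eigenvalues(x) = [(-1.14+0j), (3.31+0.38j), (3.31-0.38j)]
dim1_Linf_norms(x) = [3.74, 1.99, 3.48]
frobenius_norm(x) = 6.62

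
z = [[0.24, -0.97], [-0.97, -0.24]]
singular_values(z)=[1.0, 1.0]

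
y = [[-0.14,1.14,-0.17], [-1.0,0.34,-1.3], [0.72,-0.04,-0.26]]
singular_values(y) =[1.78, 1.02, 0.72]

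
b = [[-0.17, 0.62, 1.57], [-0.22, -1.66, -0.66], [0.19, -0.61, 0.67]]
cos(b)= [[0.89, 0.8, -0.19], [-0.1, -0.18, -0.10], [-0.1, -0.27, 0.49]]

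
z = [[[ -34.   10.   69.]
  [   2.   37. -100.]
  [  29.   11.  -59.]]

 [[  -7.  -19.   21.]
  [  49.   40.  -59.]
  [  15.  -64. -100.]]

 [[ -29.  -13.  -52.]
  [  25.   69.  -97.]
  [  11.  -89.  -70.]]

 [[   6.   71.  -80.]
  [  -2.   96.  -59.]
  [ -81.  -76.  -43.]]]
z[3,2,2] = -43.0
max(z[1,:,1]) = 40.0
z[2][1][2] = -97.0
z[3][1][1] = 96.0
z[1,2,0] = 15.0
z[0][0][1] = 10.0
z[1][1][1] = 40.0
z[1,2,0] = 15.0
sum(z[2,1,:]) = -3.0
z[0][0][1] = 10.0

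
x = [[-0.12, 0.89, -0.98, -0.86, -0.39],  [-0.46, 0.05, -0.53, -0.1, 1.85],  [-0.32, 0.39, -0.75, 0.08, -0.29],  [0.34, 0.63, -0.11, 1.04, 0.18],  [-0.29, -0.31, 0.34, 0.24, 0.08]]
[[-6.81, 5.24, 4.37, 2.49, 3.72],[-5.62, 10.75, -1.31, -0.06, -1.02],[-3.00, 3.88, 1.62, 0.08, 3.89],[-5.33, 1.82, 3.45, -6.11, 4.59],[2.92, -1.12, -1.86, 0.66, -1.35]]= x@[[-1.24, -2.76, 1.1, -3.75, -0.07], [-6.69, 2.62, 5.07, -0.78, 2.96], [2.05, -4.13, 0.21, 1.00, -2.83], [-0.0, -0.04, 0.00, -3.92, 2.57], [-2.58, 3.87, -0.51, -0.87, -1.32]]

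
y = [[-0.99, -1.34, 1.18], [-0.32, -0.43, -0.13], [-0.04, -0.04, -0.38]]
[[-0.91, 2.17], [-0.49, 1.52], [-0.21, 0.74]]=y @ [[2.17, -0.05], [-0.59, -3.01], [0.38, -1.62]]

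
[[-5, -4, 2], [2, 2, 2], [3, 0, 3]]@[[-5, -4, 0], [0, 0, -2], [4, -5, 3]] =[[33, 10, 14], [-2, -18, 2], [-3, -27, 9]]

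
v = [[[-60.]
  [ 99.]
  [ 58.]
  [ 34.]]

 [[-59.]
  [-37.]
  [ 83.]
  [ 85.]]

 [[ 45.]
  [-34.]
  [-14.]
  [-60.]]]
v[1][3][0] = 85.0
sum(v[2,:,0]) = -63.0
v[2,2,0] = -14.0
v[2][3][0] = -60.0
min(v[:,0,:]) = -60.0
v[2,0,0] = 45.0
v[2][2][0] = -14.0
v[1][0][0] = -59.0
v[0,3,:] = [34.0]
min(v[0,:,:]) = -60.0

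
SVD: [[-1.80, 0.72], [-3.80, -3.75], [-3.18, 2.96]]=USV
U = [[-0.22, 0.32],[-0.94, -0.31],[-0.25, 0.89]]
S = [5.45, 4.62]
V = [[0.88,0.48], [-0.48,0.88]]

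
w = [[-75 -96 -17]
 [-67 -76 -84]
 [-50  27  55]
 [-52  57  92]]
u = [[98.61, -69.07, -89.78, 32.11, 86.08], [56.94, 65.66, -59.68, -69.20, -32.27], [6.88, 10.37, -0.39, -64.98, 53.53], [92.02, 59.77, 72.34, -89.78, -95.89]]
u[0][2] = -89.78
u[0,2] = -89.78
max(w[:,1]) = 57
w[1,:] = [-67, -76, -84]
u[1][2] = -59.68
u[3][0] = 92.02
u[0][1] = -69.07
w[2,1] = 27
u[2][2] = -0.39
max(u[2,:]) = 53.53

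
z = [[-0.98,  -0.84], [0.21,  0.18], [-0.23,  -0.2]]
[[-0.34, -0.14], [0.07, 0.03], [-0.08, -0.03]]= z@[[0.42, -0.08], [-0.08, 0.26]]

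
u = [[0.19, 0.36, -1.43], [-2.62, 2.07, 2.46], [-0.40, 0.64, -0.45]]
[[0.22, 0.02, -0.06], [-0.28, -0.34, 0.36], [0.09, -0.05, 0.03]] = u @ [[-0.01, 0.12, -0.11], [0.03, -0.01, 0.00], [-0.15, 0.00, 0.03]]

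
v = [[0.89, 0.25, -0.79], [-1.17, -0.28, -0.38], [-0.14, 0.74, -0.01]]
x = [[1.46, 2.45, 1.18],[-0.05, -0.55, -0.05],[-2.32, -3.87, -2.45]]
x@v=[[-1.73,0.55,-2.10], [0.61,0.10,0.25], [2.81,-1.31,3.33]]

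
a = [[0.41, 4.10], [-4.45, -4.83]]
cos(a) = [[0.37, 14.21],[-15.43, -17.8]]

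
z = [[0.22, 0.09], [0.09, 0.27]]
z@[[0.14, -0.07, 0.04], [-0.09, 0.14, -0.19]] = [[0.02, -0.0, -0.01], [-0.01, 0.03, -0.05]]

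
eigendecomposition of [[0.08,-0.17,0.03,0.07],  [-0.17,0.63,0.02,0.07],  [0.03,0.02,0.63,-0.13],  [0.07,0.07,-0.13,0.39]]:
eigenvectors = [[-0.92,-0.30,-0.19,-0.17], [-0.28,0.06,0.71,0.65], [0.11,-0.38,0.66,-0.64], [0.25,-0.87,-0.17,0.38]]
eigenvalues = [0.01, 0.35, 0.68, 0.7]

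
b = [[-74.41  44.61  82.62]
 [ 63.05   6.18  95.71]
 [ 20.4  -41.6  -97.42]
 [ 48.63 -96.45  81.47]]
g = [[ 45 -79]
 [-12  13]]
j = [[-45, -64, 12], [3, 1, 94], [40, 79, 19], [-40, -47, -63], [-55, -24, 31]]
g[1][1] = 13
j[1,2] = 94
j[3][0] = -40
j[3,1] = -47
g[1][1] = 13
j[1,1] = 1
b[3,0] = 48.63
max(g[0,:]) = 45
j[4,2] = 31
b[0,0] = -74.41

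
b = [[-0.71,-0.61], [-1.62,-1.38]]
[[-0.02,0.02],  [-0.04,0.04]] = b @ [[-0.01, -0.01], [0.04, -0.02]]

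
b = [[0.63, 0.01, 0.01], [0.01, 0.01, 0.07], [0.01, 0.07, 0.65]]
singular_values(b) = [0.66, 0.63, 0.0]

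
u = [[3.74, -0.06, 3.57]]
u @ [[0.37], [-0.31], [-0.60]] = [[-0.74]]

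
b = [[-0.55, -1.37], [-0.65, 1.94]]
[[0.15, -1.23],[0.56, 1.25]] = b @ [[-0.54, 0.35],  [0.11, 0.76]]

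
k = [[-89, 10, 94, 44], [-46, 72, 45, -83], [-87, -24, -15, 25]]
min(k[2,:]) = -87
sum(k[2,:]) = -101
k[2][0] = -87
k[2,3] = 25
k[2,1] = -24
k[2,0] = -87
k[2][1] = -24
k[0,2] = 94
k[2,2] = -15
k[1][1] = 72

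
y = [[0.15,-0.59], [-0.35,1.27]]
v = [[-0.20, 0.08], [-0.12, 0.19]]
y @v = [[0.04, -0.1], [-0.08, 0.21]]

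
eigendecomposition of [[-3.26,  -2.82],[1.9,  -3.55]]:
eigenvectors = [[(0.77+0j), (0.77-0j)], [(0.04-0.63j), (0.04+0.63j)]]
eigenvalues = [(-3.4+2.31j), (-3.4-2.31j)]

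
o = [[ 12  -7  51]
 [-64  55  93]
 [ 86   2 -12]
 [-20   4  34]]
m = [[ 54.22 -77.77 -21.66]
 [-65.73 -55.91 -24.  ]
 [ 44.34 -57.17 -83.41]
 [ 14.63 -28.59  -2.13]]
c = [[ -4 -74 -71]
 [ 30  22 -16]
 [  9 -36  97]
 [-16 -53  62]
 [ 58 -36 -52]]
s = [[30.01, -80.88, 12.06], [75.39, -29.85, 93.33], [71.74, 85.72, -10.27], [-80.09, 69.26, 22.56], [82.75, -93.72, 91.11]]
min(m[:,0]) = -65.73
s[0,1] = -80.88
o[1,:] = [-64, 55, 93]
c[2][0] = 9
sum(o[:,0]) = 14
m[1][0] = -65.73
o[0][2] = 51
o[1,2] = 93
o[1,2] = 93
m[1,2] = -24.0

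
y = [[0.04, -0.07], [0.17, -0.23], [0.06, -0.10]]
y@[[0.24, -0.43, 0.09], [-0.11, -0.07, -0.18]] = [[0.02, -0.01, 0.02],  [0.07, -0.06, 0.06],  [0.03, -0.02, 0.02]]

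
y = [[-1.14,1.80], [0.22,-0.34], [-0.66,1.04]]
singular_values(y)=[2.49, 0.0]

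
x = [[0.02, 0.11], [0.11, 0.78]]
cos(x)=[[0.99, -0.04], [-0.04, 0.71]]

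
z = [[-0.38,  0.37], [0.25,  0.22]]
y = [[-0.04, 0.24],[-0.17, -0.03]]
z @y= [[-0.05, -0.10],[-0.05, 0.05]]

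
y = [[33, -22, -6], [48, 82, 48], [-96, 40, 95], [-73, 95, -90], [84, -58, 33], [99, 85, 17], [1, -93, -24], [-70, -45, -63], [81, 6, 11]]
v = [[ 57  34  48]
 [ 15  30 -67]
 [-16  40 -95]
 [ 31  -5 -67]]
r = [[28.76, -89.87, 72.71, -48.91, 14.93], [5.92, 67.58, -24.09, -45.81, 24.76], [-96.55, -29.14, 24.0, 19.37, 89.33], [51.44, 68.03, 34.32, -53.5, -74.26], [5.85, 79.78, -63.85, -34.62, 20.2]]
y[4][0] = 84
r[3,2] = 34.32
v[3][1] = -5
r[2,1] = -29.14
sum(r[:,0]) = -4.58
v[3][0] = 31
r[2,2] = 24.0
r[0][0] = 28.76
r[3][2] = 34.32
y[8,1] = 6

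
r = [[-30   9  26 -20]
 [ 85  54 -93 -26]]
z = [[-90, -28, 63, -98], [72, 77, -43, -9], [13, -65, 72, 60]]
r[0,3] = -20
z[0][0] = -90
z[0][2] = 63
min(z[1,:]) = -43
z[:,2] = [63, -43, 72]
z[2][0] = 13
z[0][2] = 63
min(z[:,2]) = -43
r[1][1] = 54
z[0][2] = 63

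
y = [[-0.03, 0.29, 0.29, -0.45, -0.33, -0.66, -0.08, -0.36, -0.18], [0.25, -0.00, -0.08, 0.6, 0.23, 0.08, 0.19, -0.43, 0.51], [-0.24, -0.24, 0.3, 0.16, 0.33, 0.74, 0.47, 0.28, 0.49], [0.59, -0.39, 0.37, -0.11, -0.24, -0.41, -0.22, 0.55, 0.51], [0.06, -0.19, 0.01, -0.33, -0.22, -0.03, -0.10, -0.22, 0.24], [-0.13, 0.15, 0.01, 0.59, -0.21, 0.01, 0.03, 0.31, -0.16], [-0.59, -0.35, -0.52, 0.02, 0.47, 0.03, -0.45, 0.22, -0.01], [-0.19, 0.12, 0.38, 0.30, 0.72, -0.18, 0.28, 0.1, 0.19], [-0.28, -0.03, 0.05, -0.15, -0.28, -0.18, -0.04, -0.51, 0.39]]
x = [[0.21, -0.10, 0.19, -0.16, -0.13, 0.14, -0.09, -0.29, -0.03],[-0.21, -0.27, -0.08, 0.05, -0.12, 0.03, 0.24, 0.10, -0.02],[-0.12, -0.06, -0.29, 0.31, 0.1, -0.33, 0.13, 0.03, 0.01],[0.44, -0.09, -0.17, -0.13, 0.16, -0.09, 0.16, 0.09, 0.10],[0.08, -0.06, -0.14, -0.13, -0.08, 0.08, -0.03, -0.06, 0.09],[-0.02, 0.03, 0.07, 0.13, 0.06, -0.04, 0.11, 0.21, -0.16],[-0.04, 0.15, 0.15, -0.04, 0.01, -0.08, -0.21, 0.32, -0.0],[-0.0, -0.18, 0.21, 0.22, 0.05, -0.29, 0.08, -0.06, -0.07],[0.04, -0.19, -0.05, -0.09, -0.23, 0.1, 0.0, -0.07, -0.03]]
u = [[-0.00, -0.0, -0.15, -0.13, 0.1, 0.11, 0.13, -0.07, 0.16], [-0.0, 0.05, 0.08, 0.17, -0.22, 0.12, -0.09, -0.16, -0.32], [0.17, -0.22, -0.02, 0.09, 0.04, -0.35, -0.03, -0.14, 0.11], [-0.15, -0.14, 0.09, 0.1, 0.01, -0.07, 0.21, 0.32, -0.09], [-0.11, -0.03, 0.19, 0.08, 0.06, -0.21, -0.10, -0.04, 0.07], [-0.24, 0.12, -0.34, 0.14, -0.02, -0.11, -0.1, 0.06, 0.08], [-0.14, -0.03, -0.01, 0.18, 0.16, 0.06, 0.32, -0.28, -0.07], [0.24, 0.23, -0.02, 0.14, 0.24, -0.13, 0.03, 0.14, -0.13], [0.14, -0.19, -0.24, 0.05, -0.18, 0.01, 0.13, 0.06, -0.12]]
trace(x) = -0.90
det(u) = -0.00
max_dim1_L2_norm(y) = 1.22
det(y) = -0.00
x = y @ u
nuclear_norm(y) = 7.45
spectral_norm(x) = 0.81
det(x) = 0.00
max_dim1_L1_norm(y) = 3.39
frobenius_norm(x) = 1.36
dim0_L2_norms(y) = [0.98, 0.7, 0.86, 1.08, 1.11, 1.11, 0.78, 1.08, 1.03]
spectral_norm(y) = 1.69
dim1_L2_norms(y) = [1.04, 0.98, 1.19, 1.22, 0.56, 0.74, 1.1, 0.98, 0.79]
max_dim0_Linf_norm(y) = 0.74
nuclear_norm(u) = 3.60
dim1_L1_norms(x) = [1.34, 1.12, 1.38, 1.43, 0.75, 0.83, 1.0, 1.16, 0.8]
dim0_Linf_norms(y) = [0.59, 0.39, 0.52, 0.6, 0.72, 0.74, 0.47, 0.55, 0.51]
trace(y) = -0.01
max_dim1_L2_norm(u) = 0.52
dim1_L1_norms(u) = [0.85, 1.21, 1.17, 1.18, 0.89, 1.21, 1.25, 1.3, 1.12]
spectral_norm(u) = 0.59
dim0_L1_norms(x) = [1.16, 1.13, 1.35, 1.26, 0.94, 1.18, 1.05, 1.23, 0.51]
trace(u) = 0.42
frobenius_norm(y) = 2.94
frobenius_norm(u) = 1.36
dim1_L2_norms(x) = [0.5, 0.46, 0.58, 0.57, 0.27, 0.33, 0.45, 0.48, 0.34]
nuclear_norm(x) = 3.28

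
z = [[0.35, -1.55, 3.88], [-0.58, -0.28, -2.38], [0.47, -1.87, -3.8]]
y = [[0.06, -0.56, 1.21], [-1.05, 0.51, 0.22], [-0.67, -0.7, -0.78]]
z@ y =[[-0.95, -3.70, -2.94], [1.85, 1.85, 1.09], [4.54, 1.44, 3.12]]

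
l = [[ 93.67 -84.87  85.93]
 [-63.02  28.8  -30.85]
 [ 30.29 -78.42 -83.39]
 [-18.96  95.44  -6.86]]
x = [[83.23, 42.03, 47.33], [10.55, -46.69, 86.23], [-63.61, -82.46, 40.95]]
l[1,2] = -30.85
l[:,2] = [85.93, -30.85, -83.39, -6.86]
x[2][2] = 40.95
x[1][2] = 86.23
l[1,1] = 28.8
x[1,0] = 10.55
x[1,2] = 86.23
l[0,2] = 85.93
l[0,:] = [93.67, -84.87, 85.93]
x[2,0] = -63.61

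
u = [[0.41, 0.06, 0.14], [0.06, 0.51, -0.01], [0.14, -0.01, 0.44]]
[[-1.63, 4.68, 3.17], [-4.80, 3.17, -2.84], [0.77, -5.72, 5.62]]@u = [[0.06, 2.26, 1.12],[-2.18, 1.36, -1.95],[0.76, -2.93, 2.64]]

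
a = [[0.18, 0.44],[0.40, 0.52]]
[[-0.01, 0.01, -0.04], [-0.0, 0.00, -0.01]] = a @ [[0.06,-0.09,0.22], [-0.05,0.07,-0.18]]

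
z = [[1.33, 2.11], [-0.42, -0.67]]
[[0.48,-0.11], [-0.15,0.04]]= z @ [[0.04, -0.18], [0.2, 0.06]]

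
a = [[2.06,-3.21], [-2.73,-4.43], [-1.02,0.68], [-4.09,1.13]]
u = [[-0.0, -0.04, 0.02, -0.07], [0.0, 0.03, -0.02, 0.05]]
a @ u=[[0.0, -0.18, 0.11, -0.30],  [0.0, -0.02, 0.03, -0.03],  [0.00, 0.06, -0.03, 0.11],  [0.0, 0.2, -0.10, 0.34]]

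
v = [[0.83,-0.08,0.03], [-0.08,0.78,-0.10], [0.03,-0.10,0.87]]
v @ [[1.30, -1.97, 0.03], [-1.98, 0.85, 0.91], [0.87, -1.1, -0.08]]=[[1.26, -1.74, -0.05], [-1.74, 0.93, 0.72], [0.99, -1.10, -0.16]]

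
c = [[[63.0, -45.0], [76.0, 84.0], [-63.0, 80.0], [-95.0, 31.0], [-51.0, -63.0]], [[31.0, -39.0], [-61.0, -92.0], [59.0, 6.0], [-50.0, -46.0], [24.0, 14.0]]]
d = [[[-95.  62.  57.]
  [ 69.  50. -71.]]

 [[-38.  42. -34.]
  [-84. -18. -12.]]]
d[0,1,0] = 69.0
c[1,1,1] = -92.0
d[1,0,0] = -38.0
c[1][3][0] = -50.0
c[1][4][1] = 14.0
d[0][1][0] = 69.0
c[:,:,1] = [[-45.0, 84.0, 80.0, 31.0, -63.0], [-39.0, -92.0, 6.0, -46.0, 14.0]]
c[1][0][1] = -39.0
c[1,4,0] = 24.0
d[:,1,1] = [50.0, -18.0]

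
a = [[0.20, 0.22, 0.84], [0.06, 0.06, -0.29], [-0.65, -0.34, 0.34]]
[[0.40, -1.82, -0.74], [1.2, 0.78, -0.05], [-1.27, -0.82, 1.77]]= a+[[0.20, -2.04, -1.58], [1.14, 0.72, 0.24], [-0.62, -0.48, 1.43]]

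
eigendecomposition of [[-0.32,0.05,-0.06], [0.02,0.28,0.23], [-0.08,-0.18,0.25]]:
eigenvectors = [[-0.99+0.00j,  0.04-0.08j,  (0.04+0.08j)],  [(0.08+0j),  (0.74+0j),  (0.74-0j)],  [(-0.11+0j),  (-0.03+0.66j),  (-0.03-0.66j)]]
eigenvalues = [(-0.33+0j), (0.27+0.2j), (0.27-0.2j)]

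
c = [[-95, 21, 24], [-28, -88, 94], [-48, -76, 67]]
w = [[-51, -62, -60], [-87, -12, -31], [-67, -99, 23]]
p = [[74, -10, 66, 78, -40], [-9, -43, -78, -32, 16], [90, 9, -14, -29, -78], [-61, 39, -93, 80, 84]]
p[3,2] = -93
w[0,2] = -60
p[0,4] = -40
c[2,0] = -48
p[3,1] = 39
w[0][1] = -62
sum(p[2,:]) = -22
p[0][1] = -10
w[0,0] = -51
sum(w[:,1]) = -173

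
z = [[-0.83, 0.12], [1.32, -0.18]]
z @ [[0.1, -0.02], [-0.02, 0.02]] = [[-0.09, 0.02], [0.14, -0.03]]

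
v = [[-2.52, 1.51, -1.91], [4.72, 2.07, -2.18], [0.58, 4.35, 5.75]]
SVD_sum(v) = [[-0.13,-0.58,-0.85],[-0.01,-0.02,-0.04],[0.89,4.04,5.92]] + [[-1.11, -0.34, 0.4],[5.01, 1.55, -1.81],[-0.13, -0.04, 0.05]] + [[-1.28, 2.43, -1.47], [-0.29, 0.55, -0.33], [-0.18, 0.35, -0.21]]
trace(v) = 5.30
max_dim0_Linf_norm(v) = 5.75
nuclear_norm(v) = 16.20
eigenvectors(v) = [[(0.81+0j), (-0.15+0.19j), -0.15-0.19j],[(-0.55+0j), -0.17+0.57j, -0.17-0.57j],[(0.2+0j), 0.77+0.00j, 0.77-0.00j]]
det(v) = -133.71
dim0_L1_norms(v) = [7.82, 7.93, 9.84]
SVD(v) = [[-0.14, 0.22, 0.97], [-0.01, -0.98, 0.22], [0.99, 0.02, 0.14]] @ diag([7.291538312347206, 5.688373954072405, 3.223595942143424]) @ [[0.12,0.56,0.82], [-0.9,-0.28,0.33], [-0.41,0.78,-0.47]]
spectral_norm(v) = 7.29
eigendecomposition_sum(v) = [[-3.20-0.00j, (1.07-0j), (-0.39+0j)],  [(2.19+0j), -0.73+0.00j, 0.27-0.00j],  [-0.79-0.00j, (0.26-0j), -0.10+0.00j]] + [[0.34+0.54j, 0.22+1.00j, (-0.76+0.58j)], [1.26+0.93j, (1.4+2.08j), (-1.22+2.01j)], [(0.68-1.9j), 2.04-2.49j, (2.92+0.76j)]] + [[0.34-0.54j, (0.22-1j), -0.76-0.58j], [(1.26-0.93j), 1.40-2.08j, -1.22-2.01j], [0.68+1.90j, (2.04+2.49j), 2.92-0.76j]]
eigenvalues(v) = [(-4.03+0j), (4.66+3.39j), (4.66-3.39j)]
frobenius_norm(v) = 9.79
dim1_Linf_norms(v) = [2.52, 4.72, 5.75]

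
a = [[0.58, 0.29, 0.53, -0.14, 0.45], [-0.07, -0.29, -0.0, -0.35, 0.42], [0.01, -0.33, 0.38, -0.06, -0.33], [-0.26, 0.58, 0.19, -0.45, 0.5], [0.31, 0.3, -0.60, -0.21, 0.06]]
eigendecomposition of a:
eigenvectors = [[(-0.04+0.54j), -0.04-0.54j, (0.19-0.19j), (0.19+0.19j), (-0.07+0j)], [0.15+0.04j, 0.15-0.04j, 0.18+0.50j, (0.18-0.5j), (-0.6+0j)], [-0.59+0.00j, (-0.59-0j), (-0.03+0.22j), -0.03-0.22j, (0.05+0j)], [0.19-0.04j, (0.19+0.04j), 0.77+0.00j, (0.77-0j), 0.48+0.00j], [(0.52+0.18j), (0.52-0.18j), (-0.02+0.07j), -0.02-0.07j, 0.63+0.00j]]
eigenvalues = [(0.77+0.11j), (0.77-0.11j), (-0.4+0.54j), (-0.4-0.54j), (-0.46+0j)]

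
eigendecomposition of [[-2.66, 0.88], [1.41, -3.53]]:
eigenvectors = [[0.76,  -0.47], [0.65,  0.88]]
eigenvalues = [-1.9, -4.29]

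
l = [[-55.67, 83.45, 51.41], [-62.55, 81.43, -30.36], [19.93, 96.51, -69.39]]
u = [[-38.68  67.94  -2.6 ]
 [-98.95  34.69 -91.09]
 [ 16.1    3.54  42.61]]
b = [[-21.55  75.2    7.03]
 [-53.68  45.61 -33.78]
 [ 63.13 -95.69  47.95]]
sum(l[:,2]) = -48.34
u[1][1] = 34.69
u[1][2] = -91.09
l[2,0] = 19.93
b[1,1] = 45.61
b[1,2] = -33.78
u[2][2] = 42.61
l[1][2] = -30.36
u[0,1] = 67.94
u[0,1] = 67.94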